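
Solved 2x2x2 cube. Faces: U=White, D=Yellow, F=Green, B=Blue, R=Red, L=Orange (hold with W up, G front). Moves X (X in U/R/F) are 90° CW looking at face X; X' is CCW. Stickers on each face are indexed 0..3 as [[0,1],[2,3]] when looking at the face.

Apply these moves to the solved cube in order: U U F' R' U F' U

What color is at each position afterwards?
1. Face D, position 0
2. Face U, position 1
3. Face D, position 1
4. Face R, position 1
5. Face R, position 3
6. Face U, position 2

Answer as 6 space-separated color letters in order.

Answer: W O W W Y Y

Derivation:
After move 1 (U): U=WWWW F=RRGG R=BBRR B=OOBB L=GGOO
After move 2 (U): U=WWWW F=BBGG R=OORR B=GGBB L=RROO
After move 3 (F'): F=BGBG U=WWOR R=YOYR D=ROYY L=RWOW
After move 4 (R'): R=ORYY U=WBOG F=BWBR D=RGYG B=YGOB
After move 5 (U): U=OWGB F=ORBR R=YGYY B=RWOB L=BWOW
After move 6 (F'): F=RROB U=OWYY R=GGRY D=WWYG L=BBOG
After move 7 (U): U=YOYW F=GGOB R=RWRY B=BBOB L=RROG
Query 1: D[0] = W
Query 2: U[1] = O
Query 3: D[1] = W
Query 4: R[1] = W
Query 5: R[3] = Y
Query 6: U[2] = Y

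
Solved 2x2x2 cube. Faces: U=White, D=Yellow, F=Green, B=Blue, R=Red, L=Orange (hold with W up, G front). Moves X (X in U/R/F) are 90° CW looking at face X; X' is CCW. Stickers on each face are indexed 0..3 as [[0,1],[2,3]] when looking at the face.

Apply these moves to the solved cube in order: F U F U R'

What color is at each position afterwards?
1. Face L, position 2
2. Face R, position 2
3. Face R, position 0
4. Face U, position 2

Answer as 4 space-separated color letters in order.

Answer: O O Y G

Derivation:
After move 1 (F): F=GGGG U=WWOO R=WRWR D=RRYY L=OYOY
After move 2 (U): U=OWOW F=WRGG R=BBWR B=OYBB L=GGOY
After move 3 (F): F=GWGR U=OWYG R=OBWR D=WBYY L=GROR
After move 4 (U): U=YOGW F=OBGR R=OYWR B=GRBB L=GWOR
After move 5 (R'): R=YROW U=YBGG F=OOGW D=WBYR B=YRBB
Query 1: L[2] = O
Query 2: R[2] = O
Query 3: R[0] = Y
Query 4: U[2] = G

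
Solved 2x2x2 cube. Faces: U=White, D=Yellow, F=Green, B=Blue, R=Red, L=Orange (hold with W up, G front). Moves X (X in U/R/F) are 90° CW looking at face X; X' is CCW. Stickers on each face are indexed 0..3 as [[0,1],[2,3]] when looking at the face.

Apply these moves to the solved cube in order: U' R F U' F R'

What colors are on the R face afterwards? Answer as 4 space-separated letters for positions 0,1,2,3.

Answer: O G W O

Derivation:
After move 1 (U'): U=WWWW F=OOGG R=GGRR B=RRBB L=BBOO
After move 2 (R): R=RGRG U=WOWG F=OYGY D=YBYR B=WRWB
After move 3 (F): F=GOYY U=WOOB R=WGGG D=RRYR L=BYOB
After move 4 (U'): U=OBWO F=BYYY R=GOGG B=WGWB L=WROB
After move 5 (F): F=YBYY U=OBBR R=WOOG D=GGYR L=WROR
After move 6 (R'): R=OGWO U=OWBW F=YBYR D=GBYY B=RGGB
Query: R face = OGWO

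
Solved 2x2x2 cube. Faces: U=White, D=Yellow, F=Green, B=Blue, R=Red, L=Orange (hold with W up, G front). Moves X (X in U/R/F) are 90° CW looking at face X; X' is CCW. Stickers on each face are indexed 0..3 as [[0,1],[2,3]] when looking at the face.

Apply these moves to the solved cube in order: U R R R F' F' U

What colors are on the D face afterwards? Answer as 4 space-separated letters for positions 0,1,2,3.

After move 1 (U): U=WWWW F=RRGG R=BBRR B=OOBB L=GGOO
After move 2 (R): R=RBRB U=WRWG F=RYGY D=YBYO B=WOWB
After move 3 (R): R=RRBB U=WYWY F=RBGO D=YWYW B=GORB
After move 4 (R): R=BRBR U=WBWO F=RWGW D=YRYG B=YOYB
After move 5 (F'): F=WWRG U=WBBB R=RRYR D=GOYG L=GOOW
After move 6 (F'): F=WGWR U=WBRY R=ORGR D=OWYG L=GBOB
After move 7 (U): U=RWYB F=ORWR R=YOGR B=GBYB L=WGOB
Query: D face = OWYG

Answer: O W Y G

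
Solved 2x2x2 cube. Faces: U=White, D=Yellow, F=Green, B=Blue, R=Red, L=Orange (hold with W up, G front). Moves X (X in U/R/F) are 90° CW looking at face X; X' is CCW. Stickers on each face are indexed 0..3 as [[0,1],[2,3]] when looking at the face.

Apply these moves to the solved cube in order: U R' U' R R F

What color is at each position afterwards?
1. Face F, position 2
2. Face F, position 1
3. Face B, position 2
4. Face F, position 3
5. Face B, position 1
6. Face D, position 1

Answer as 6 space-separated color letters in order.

Answer: B G G Y R R

Derivation:
After move 1 (U): U=WWWW F=RRGG R=BBRR B=OOBB L=GGOO
After move 2 (R'): R=BRBR U=WBWO F=RWGW D=YRYG B=YOYB
After move 3 (U'): U=BOWW F=GGGW R=RWBR B=BRYB L=YOOO
After move 4 (R): R=BRRW U=BGWW F=GRGG D=YYYB B=WROB
After move 5 (R): R=RBWR U=BRWG F=GYGB D=YOYW B=WRGB
After move 6 (F): F=GGBY U=BROO R=WBGR D=WRYW L=YYOO
Query 1: F[2] = B
Query 2: F[1] = G
Query 3: B[2] = G
Query 4: F[3] = Y
Query 5: B[1] = R
Query 6: D[1] = R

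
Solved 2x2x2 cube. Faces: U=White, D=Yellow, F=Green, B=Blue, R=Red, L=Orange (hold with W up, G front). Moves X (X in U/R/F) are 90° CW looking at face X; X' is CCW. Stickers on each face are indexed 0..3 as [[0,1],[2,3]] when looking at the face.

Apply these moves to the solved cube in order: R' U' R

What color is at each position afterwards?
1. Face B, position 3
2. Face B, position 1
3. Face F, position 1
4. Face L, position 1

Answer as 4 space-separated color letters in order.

Answer: B R G B

Derivation:
After move 1 (R'): R=RRRR U=WBWB F=GWGW D=YGYG B=YBYB
After move 2 (U'): U=BBWW F=OOGW R=GWRR B=RRYB L=YBOO
After move 3 (R): R=RGRW U=BOWW F=OGGG D=YYYR B=WRBB
Query 1: B[3] = B
Query 2: B[1] = R
Query 3: F[1] = G
Query 4: L[1] = B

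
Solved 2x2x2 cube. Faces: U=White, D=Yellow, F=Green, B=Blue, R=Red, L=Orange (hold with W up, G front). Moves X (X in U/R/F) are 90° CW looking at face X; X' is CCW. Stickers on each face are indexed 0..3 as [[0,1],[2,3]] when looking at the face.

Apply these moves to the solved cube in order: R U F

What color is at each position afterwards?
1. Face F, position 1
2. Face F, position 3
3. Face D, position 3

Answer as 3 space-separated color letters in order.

Answer: R R B

Derivation:
After move 1 (R): R=RRRR U=WGWG F=GYGY D=YBYB B=WBWB
After move 2 (U): U=WWGG F=RRGY R=WBRR B=OOWB L=GYOO
After move 3 (F): F=GRYR U=WWOY R=GBGR D=RWYB L=GYOB
Query 1: F[1] = R
Query 2: F[3] = R
Query 3: D[3] = B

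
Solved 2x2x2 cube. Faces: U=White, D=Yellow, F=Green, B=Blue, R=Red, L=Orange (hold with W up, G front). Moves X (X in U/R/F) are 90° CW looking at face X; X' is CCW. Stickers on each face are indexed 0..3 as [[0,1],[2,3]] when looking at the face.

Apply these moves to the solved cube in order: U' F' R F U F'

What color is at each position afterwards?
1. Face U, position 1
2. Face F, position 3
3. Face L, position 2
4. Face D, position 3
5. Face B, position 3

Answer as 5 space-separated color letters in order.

Answer: W Y O R B

Derivation:
After move 1 (U'): U=WWWW F=OOGG R=GGRR B=RRBB L=BBOO
After move 2 (F'): F=OGOG U=WWGR R=YGYR D=BOYY L=BWOW
After move 3 (R): R=YYRG U=WGGG F=OOOY D=BBYR B=RRWB
After move 4 (F): F=OOYO U=WGWW R=GYGG D=RYYR L=BBOB
After move 5 (U): U=WWWG F=GYYO R=RRGG B=BBWB L=OOOB
After move 6 (F'): F=YOGY U=WWRG R=YRRG D=OBYR L=OGOW
Query 1: U[1] = W
Query 2: F[3] = Y
Query 3: L[2] = O
Query 4: D[3] = R
Query 5: B[3] = B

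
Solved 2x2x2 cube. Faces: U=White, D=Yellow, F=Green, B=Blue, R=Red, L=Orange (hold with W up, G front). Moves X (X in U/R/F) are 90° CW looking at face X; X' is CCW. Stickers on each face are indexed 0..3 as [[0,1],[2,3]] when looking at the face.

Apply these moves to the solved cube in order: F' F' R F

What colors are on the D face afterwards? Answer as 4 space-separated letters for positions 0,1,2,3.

Answer: R O Y B

Derivation:
After move 1 (F'): F=GGGG U=WWRR R=YRYR D=OOYY L=OWOW
After move 2 (F'): F=GGGG U=WWYY R=OROR D=WWYY L=OROR
After move 3 (R): R=OORR U=WGYG F=GWGY D=WBYB B=YBWB
After move 4 (F): F=GGYW U=WGRR R=YOGR D=ROYB L=OWOB
Query: D face = ROYB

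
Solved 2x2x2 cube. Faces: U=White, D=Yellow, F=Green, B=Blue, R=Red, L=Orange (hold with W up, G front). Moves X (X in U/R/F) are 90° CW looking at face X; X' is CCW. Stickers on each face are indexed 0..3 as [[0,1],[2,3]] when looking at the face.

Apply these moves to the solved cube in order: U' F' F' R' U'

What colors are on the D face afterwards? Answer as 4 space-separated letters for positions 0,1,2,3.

After move 1 (U'): U=WWWW F=OOGG R=GGRR B=RRBB L=BBOO
After move 2 (F'): F=OGOG U=WWGR R=YGYR D=BOYY L=BWOW
After move 3 (F'): F=GGOO U=WWYY R=OGBR D=WWYY L=BROG
After move 4 (R'): R=GROB U=WBYR F=GWOY D=WGYO B=YRWB
After move 5 (U'): U=BRWY F=BROY R=GWOB B=GRWB L=YROG
Query: D face = WGYO

Answer: W G Y O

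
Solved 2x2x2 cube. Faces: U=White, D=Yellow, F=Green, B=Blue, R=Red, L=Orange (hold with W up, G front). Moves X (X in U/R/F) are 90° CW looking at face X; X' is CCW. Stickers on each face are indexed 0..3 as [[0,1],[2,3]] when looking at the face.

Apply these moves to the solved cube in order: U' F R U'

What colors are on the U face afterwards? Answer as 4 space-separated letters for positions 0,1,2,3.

Answer: O O W O

Derivation:
After move 1 (U'): U=WWWW F=OOGG R=GGRR B=RRBB L=BBOO
After move 2 (F): F=GOGO U=WWOB R=WGWR D=RGYY L=BYOY
After move 3 (R): R=WWRG U=WOOO F=GGGY D=RBYR B=BRWB
After move 4 (U'): U=OOWO F=BYGY R=GGRG B=WWWB L=BROY
Query: U face = OOWO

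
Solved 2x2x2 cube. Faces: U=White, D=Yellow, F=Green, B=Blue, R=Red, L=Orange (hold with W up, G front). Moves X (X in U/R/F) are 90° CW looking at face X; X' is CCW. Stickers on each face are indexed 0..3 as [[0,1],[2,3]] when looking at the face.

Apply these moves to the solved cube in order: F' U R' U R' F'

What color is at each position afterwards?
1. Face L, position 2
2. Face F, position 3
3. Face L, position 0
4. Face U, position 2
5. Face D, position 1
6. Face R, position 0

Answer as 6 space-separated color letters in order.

After move 1 (F'): F=GGGG U=WWRR R=YRYR D=OOYY L=OWOW
After move 2 (U): U=RWRW F=YRGG R=BBYR B=OWBB L=GGOW
After move 3 (R'): R=BRBY U=RBRO F=YWGW D=ORYG B=YWOB
After move 4 (U): U=RROB F=BRGW R=YWBY B=GGOB L=YWOW
After move 5 (R'): R=WYYB U=ROOG F=BRGB D=ORYW B=GGRB
After move 6 (F'): F=RBBG U=ROWY R=RYOB D=WWYW L=YGOO
Query 1: L[2] = O
Query 2: F[3] = G
Query 3: L[0] = Y
Query 4: U[2] = W
Query 5: D[1] = W
Query 6: R[0] = R

Answer: O G Y W W R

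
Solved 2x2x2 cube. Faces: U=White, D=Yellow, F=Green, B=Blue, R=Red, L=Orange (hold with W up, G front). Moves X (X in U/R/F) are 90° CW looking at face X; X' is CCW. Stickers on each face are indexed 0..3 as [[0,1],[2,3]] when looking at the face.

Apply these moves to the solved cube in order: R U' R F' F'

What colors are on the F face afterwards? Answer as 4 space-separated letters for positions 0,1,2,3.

After move 1 (R): R=RRRR U=WGWG F=GYGY D=YBYB B=WBWB
After move 2 (U'): U=GGWW F=OOGY R=GYRR B=RRWB L=WBOO
After move 3 (R): R=RGRY U=GOWY F=OBGB D=YWYR B=WRGB
After move 4 (F'): F=BBOG U=GORR R=WGYY D=BOYR L=WYOW
After move 5 (F'): F=BGBO U=GOWY R=OGBY D=YWYR L=WROR
Query: F face = BGBO

Answer: B G B O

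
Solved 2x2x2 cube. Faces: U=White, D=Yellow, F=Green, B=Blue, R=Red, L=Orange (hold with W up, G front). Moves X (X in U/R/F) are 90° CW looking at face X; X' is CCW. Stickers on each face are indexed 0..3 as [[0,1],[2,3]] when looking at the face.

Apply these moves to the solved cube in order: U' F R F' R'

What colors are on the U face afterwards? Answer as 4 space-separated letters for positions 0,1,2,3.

After move 1 (U'): U=WWWW F=OOGG R=GGRR B=RRBB L=BBOO
After move 2 (F): F=GOGO U=WWOB R=WGWR D=RGYY L=BYOY
After move 3 (R): R=WWRG U=WOOO F=GGGY D=RBYR B=BRWB
After move 4 (F'): F=GYGG U=WOWR R=BWRG D=YYYR L=BOOO
After move 5 (R'): R=WGBR U=WWWB F=GOGR D=YYYG B=RRYB
Query: U face = WWWB

Answer: W W W B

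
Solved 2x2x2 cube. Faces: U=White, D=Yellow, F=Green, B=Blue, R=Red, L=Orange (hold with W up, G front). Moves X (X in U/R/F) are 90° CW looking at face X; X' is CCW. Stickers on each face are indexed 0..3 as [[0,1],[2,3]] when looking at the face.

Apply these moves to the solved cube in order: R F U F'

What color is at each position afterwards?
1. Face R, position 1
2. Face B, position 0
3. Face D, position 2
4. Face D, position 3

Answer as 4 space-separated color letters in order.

Answer: B O Y B

Derivation:
After move 1 (R): R=RRRR U=WGWG F=GYGY D=YBYB B=WBWB
After move 2 (F): F=GGYY U=WGOO R=WRGR D=RRYB L=OYOB
After move 3 (U): U=OWOG F=WRYY R=WBGR B=OYWB L=GGOB
After move 4 (F'): F=RYWY U=OWWG R=RBRR D=GBYB L=GGOO
Query 1: R[1] = B
Query 2: B[0] = O
Query 3: D[2] = Y
Query 4: D[3] = B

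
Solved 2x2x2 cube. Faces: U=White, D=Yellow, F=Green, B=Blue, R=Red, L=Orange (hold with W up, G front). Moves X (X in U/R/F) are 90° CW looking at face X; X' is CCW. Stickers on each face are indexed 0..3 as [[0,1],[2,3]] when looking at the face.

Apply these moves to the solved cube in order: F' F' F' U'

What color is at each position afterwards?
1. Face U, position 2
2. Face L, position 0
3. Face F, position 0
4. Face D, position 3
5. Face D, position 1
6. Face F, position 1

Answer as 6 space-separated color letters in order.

Answer: W B O Y R Y

Derivation:
After move 1 (F'): F=GGGG U=WWRR R=YRYR D=OOYY L=OWOW
After move 2 (F'): F=GGGG U=WWYY R=OROR D=WWYY L=OROR
After move 3 (F'): F=GGGG U=WWOO R=WRWR D=RRYY L=OYOY
After move 4 (U'): U=WOWO F=OYGG R=GGWR B=WRBB L=BBOY
Query 1: U[2] = W
Query 2: L[0] = B
Query 3: F[0] = O
Query 4: D[3] = Y
Query 5: D[1] = R
Query 6: F[1] = Y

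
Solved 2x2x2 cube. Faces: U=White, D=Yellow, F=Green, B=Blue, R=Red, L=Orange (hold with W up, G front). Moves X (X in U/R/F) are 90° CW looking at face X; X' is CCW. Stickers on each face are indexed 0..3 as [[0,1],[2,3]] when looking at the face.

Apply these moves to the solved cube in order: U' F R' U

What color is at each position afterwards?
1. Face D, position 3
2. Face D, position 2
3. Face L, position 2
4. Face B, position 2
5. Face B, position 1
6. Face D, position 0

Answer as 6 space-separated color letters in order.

Answer: O Y O G Y R

Derivation:
After move 1 (U'): U=WWWW F=OOGG R=GGRR B=RRBB L=BBOO
After move 2 (F): F=GOGO U=WWOB R=WGWR D=RGYY L=BYOY
After move 3 (R'): R=GRWW U=WBOR F=GWGB D=ROYO B=YRGB
After move 4 (U): U=OWRB F=GRGB R=YRWW B=BYGB L=GWOY
Query 1: D[3] = O
Query 2: D[2] = Y
Query 3: L[2] = O
Query 4: B[2] = G
Query 5: B[1] = Y
Query 6: D[0] = R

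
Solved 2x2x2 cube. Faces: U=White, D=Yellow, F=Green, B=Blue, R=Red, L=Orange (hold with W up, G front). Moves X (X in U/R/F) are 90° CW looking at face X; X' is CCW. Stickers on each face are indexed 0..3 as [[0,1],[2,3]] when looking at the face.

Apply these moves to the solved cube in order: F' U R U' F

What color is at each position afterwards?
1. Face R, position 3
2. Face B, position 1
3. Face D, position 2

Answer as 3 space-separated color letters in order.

Answer: B B Y

Derivation:
After move 1 (F'): F=GGGG U=WWRR R=YRYR D=OOYY L=OWOW
After move 2 (U): U=RWRW F=YRGG R=BBYR B=OWBB L=GGOW
After move 3 (R): R=YBRB U=RRRG F=YOGY D=OBYO B=WWWB
After move 4 (U'): U=RGRR F=GGGY R=YORB B=YBWB L=WWOW
After move 5 (F): F=GGYG U=RGWW R=RORB D=RYYO L=WOOB
Query 1: R[3] = B
Query 2: B[1] = B
Query 3: D[2] = Y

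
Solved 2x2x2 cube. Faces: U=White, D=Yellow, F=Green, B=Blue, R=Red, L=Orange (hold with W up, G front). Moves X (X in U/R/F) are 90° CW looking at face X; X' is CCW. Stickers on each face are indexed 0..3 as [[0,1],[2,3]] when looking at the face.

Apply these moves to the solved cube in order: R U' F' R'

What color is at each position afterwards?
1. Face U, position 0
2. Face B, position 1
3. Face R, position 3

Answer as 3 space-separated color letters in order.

After move 1 (R): R=RRRR U=WGWG F=GYGY D=YBYB B=WBWB
After move 2 (U'): U=GGWW F=OOGY R=GYRR B=RRWB L=WBOO
After move 3 (F'): F=OYOG U=GGGR R=BYYR D=BOYB L=WWOW
After move 4 (R'): R=YRBY U=GWGR F=OGOR D=BYYG B=BROB
Query 1: U[0] = G
Query 2: B[1] = R
Query 3: R[3] = Y

Answer: G R Y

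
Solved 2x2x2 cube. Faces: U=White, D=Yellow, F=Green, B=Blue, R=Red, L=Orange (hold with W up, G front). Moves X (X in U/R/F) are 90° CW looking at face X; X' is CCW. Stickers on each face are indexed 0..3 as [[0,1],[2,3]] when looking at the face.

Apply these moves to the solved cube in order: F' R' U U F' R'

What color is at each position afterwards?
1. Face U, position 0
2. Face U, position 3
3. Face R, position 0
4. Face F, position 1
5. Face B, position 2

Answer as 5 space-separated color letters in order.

Answer: B G W R W

Derivation:
After move 1 (F'): F=GGGG U=WWRR R=YRYR D=OOYY L=OWOW
After move 2 (R'): R=RRYY U=WBRB F=GWGR D=OGYG B=YBOB
After move 3 (U): U=RWBB F=RRGR R=YBYY B=OWOB L=GWOW
After move 4 (U): U=BRBW F=YBGR R=OWYY B=GWOB L=RROW
After move 5 (F'): F=BRYG U=BROY R=GWOY D=RWYG L=RWOB
After move 6 (R'): R=WYGO U=BOOG F=BRYY D=RRYG B=GWWB
Query 1: U[0] = B
Query 2: U[3] = G
Query 3: R[0] = W
Query 4: F[1] = R
Query 5: B[2] = W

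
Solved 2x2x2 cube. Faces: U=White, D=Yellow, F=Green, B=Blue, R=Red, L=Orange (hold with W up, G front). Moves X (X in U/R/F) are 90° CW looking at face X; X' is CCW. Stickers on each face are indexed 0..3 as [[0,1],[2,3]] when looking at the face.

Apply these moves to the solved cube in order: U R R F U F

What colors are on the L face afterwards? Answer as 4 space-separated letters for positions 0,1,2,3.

After move 1 (U): U=WWWW F=RRGG R=BBRR B=OOBB L=GGOO
After move 2 (R): R=RBRB U=WRWG F=RYGY D=YBYO B=WOWB
After move 3 (R): R=RRBB U=WYWY F=RBGO D=YWYW B=GORB
After move 4 (F): F=GROB U=WYOG R=WRYB D=BRYW L=GYOW
After move 5 (U): U=OWGY F=WROB R=GOYB B=GYRB L=GROW
After move 6 (F): F=OWBR U=OWWR R=GOYB D=YGYW L=GBOR
Query: L face = GBOR

Answer: G B O R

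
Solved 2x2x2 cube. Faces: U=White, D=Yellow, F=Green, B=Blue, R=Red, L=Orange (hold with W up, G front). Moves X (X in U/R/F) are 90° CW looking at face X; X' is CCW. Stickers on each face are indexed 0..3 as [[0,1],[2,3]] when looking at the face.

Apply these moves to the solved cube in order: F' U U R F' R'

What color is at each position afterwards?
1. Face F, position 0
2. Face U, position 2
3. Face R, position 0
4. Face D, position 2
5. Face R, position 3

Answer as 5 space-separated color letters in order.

Answer: O Y O Y O

Derivation:
After move 1 (F'): F=GGGG U=WWRR R=YRYR D=OOYY L=OWOW
After move 2 (U): U=RWRW F=YRGG R=BBYR B=OWBB L=GGOW
After move 3 (U): U=RRWW F=BBGG R=OWYR B=GGBB L=YROW
After move 4 (R): R=YORW U=RBWG F=BOGY D=OBYG B=WGRB
After move 5 (F'): F=OYBG U=RBYR R=BOOW D=RWYG L=YGOW
After move 6 (R'): R=OWBO U=RRYW F=OBBR D=RYYG B=GGWB
Query 1: F[0] = O
Query 2: U[2] = Y
Query 3: R[0] = O
Query 4: D[2] = Y
Query 5: R[3] = O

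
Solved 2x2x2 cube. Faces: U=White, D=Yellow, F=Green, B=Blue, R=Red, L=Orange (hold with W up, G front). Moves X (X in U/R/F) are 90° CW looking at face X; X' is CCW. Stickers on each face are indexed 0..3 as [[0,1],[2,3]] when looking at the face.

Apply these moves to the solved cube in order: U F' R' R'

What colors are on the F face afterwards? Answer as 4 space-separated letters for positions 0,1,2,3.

Answer: R B R O

Derivation:
After move 1 (U): U=WWWW F=RRGG R=BBRR B=OOBB L=GGOO
After move 2 (F'): F=RGRG U=WWBR R=YBYR D=GOYY L=GWOW
After move 3 (R'): R=BRYY U=WBBO F=RWRR D=GGYG B=YOOB
After move 4 (R'): R=RYBY U=WOBY F=RBRO D=GWYR B=GOGB
Query: F face = RBRO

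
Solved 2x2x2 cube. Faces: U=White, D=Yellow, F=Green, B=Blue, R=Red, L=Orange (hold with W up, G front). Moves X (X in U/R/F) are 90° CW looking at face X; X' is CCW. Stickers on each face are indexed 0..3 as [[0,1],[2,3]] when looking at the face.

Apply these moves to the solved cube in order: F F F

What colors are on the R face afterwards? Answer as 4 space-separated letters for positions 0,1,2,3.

Answer: Y R Y R

Derivation:
After move 1 (F): F=GGGG U=WWOO R=WRWR D=RRYY L=OYOY
After move 2 (F): F=GGGG U=WWYY R=OROR D=WWYY L=OROR
After move 3 (F): F=GGGG U=WWRR R=YRYR D=OOYY L=OWOW
Query: R face = YRYR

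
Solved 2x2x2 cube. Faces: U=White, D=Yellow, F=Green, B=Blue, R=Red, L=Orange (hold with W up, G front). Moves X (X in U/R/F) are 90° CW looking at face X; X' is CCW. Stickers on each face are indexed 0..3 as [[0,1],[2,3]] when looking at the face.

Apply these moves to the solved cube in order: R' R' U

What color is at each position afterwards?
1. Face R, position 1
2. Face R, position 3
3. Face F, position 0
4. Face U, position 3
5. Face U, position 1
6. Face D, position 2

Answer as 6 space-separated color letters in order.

After move 1 (R'): R=RRRR U=WBWB F=GWGW D=YGYG B=YBYB
After move 2 (R'): R=RRRR U=WYWY F=GBGB D=YWYW B=GBGB
After move 3 (U): U=WWYY F=RRGB R=GBRR B=OOGB L=GBOO
Query 1: R[1] = B
Query 2: R[3] = R
Query 3: F[0] = R
Query 4: U[3] = Y
Query 5: U[1] = W
Query 6: D[2] = Y

Answer: B R R Y W Y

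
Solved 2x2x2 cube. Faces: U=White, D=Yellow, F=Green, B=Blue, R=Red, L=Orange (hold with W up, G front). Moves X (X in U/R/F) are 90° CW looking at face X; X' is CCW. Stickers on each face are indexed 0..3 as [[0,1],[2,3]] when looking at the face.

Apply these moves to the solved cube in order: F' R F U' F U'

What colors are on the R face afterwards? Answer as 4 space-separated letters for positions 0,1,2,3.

After move 1 (F'): F=GGGG U=WWRR R=YRYR D=OOYY L=OWOW
After move 2 (R): R=YYRR U=WGRG F=GOGY D=OBYB B=RBWB
After move 3 (F): F=GGYO U=WGWW R=RYGR D=RYYB L=OOOB
After move 4 (U'): U=GWWW F=OOYO R=GGGR B=RYWB L=RBOB
After move 5 (F): F=YOOO U=GWBB R=WGWR D=GGYB L=RROY
After move 6 (U'): U=WBGB F=RROO R=YOWR B=WGWB L=RYOY
Query: R face = YOWR

Answer: Y O W R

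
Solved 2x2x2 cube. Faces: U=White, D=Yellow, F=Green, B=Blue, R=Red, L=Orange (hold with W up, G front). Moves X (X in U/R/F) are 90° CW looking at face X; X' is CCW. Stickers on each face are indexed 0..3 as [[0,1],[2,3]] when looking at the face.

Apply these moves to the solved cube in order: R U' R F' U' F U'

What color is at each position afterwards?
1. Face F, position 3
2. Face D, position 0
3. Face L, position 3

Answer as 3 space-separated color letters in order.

After move 1 (R): R=RRRR U=WGWG F=GYGY D=YBYB B=WBWB
After move 2 (U'): U=GGWW F=OOGY R=GYRR B=RRWB L=WBOO
After move 3 (R): R=RGRY U=GOWY F=OBGB D=YWYR B=WRGB
After move 4 (F'): F=BBOG U=GORR R=WGYY D=BOYR L=WYOW
After move 5 (U'): U=ORGR F=WYOG R=BBYY B=WGGB L=WROW
After move 6 (F): F=OWGY U=ORWR R=GBRY D=YBYR L=WBOO
After move 7 (U'): U=RROW F=WBGY R=OWRY B=GBGB L=WGOO
Query 1: F[3] = Y
Query 2: D[0] = Y
Query 3: L[3] = O

Answer: Y Y O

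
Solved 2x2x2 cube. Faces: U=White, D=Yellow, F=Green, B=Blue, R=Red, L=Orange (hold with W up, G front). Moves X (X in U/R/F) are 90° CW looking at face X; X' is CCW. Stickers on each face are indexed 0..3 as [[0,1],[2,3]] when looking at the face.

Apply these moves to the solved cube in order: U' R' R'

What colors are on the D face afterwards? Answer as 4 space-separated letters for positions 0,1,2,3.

After move 1 (U'): U=WWWW F=OOGG R=GGRR B=RRBB L=BBOO
After move 2 (R'): R=GRGR U=WBWR F=OWGW D=YOYG B=YRYB
After move 3 (R'): R=RRGG U=WYWY F=OBGR D=YWYW B=GROB
Query: D face = YWYW

Answer: Y W Y W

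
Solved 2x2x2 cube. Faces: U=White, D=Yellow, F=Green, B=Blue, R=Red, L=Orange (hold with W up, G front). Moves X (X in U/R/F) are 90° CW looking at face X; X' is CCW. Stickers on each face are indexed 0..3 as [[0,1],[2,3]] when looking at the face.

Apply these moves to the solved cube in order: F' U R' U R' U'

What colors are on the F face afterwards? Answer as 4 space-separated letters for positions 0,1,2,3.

After move 1 (F'): F=GGGG U=WWRR R=YRYR D=OOYY L=OWOW
After move 2 (U): U=RWRW F=YRGG R=BBYR B=OWBB L=GGOW
After move 3 (R'): R=BRBY U=RBRO F=YWGW D=ORYG B=YWOB
After move 4 (U): U=RROB F=BRGW R=YWBY B=GGOB L=YWOW
After move 5 (R'): R=WYYB U=ROOG F=BRGB D=ORYW B=GGRB
After move 6 (U'): U=OGRO F=YWGB R=BRYB B=WYRB L=GGOW
Query: F face = YWGB

Answer: Y W G B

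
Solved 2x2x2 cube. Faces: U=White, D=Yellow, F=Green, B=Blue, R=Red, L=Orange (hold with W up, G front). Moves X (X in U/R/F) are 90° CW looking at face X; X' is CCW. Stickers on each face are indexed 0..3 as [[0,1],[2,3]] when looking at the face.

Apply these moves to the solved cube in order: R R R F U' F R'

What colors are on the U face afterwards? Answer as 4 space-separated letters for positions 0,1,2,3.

Answer: B Y G W

Derivation:
After move 1 (R): R=RRRR U=WGWG F=GYGY D=YBYB B=WBWB
After move 2 (R): R=RRRR U=WYWY F=GBGB D=YWYW B=GBGB
After move 3 (R): R=RRRR U=WBWB F=GWGW D=YGYG B=YBYB
After move 4 (F): F=GGWW U=WBOO R=WRBR D=RRYG L=OYOG
After move 5 (U'): U=BOWO F=OYWW R=GGBR B=WRYB L=YBOG
After move 6 (F): F=WOWY U=BOGB R=WGOR D=BGYG L=YROR
After move 7 (R'): R=GRWO U=BYGW F=WOWB D=BOYY B=GRGB
Query: U face = BYGW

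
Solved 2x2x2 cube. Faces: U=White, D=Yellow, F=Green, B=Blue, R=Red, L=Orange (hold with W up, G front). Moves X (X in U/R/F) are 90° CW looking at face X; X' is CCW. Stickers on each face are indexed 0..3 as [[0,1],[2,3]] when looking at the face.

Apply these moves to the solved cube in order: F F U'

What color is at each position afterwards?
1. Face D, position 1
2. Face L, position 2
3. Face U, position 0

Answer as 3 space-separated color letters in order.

After move 1 (F): F=GGGG U=WWOO R=WRWR D=RRYY L=OYOY
After move 2 (F): F=GGGG U=WWYY R=OROR D=WWYY L=OROR
After move 3 (U'): U=WYWY F=ORGG R=GGOR B=ORBB L=BBOR
Query 1: D[1] = W
Query 2: L[2] = O
Query 3: U[0] = W

Answer: W O W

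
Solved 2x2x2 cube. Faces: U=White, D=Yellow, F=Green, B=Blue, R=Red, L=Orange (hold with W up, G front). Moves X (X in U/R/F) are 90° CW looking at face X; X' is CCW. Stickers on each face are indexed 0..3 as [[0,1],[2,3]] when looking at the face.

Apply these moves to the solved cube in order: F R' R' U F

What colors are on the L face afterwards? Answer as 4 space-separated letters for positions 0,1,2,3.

After move 1 (F): F=GGGG U=WWOO R=WRWR D=RRYY L=OYOY
After move 2 (R'): R=RRWW U=WBOB F=GWGO D=RGYG B=YBRB
After move 3 (R'): R=RWRW U=WROY F=GBGB D=RWYO B=GBGB
After move 4 (U): U=OWYR F=RWGB R=GBRW B=OYGB L=GBOY
After move 5 (F): F=GRBW U=OWYB R=YBRW D=RGYO L=GROW
Query: L face = GROW

Answer: G R O W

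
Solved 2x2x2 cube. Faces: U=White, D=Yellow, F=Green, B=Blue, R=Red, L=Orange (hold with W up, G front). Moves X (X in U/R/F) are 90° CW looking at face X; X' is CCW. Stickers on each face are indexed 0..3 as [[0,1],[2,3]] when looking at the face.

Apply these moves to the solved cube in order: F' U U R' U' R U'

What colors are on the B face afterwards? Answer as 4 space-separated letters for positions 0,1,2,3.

After move 1 (F'): F=GGGG U=WWRR R=YRYR D=OOYY L=OWOW
After move 2 (U): U=RWRW F=YRGG R=BBYR B=OWBB L=GGOW
After move 3 (U): U=RRWW F=BBGG R=OWYR B=GGBB L=YROW
After move 4 (R'): R=WROY U=RBWG F=BRGW D=OBYG B=YGOB
After move 5 (U'): U=BGRW F=YRGW R=BROY B=WROB L=YGOW
After move 6 (R): R=OBYR U=BRRW F=YBGG D=OOYW B=WRGB
After move 7 (U'): U=RWBR F=YGGG R=YBYR B=OBGB L=WROW
Query: B face = OBGB

Answer: O B G B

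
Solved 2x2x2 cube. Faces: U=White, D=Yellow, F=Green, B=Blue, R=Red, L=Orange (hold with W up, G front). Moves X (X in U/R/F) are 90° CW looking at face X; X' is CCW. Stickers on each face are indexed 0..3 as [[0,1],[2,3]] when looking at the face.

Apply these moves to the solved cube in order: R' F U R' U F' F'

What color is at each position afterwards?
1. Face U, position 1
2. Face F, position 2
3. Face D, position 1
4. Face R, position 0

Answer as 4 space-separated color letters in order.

Answer: O R O G

Derivation:
After move 1 (R'): R=RRRR U=WBWB F=GWGW D=YGYG B=YBYB
After move 2 (F): F=GGWW U=WBOO R=WRBR D=RRYG L=OYOG
After move 3 (U): U=OWOB F=WRWW R=YBBR B=OYYB L=GGOG
After move 4 (R'): R=BRYB U=OYOO F=WWWB D=RRYW B=GYRB
After move 5 (U): U=OOOY F=BRWB R=GYYB B=GGRB L=WWOG
After move 6 (F'): F=RBBW U=OOGY R=RYRB D=WGYW L=WYOO
After move 7 (F'): F=BWRB U=OORR R=GYWB D=YOYW L=WYOG
Query 1: U[1] = O
Query 2: F[2] = R
Query 3: D[1] = O
Query 4: R[0] = G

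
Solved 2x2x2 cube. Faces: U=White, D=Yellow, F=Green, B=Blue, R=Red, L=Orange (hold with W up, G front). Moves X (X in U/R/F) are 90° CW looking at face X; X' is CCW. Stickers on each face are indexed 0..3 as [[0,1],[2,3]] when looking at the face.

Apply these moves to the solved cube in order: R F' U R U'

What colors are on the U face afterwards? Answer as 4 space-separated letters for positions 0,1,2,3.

After move 1 (R): R=RRRR U=WGWG F=GYGY D=YBYB B=WBWB
After move 2 (F'): F=YYGG U=WGRR R=BRYR D=OOYB L=OGOW
After move 3 (U): U=RWRG F=BRGG R=WBYR B=OGWB L=YYOW
After move 4 (R): R=YWRB U=RRRG F=BOGB D=OWYO B=GGWB
After move 5 (U'): U=RGRR F=YYGB R=BORB B=YWWB L=GGOW
Query: U face = RGRR

Answer: R G R R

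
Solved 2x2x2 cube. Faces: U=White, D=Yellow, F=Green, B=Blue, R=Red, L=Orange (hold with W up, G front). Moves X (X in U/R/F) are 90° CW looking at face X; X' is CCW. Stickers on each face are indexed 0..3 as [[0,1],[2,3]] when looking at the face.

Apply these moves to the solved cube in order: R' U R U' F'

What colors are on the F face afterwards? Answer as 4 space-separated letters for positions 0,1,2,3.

Answer: W G G G

Derivation:
After move 1 (R'): R=RRRR U=WBWB F=GWGW D=YGYG B=YBYB
After move 2 (U): U=WWBB F=RRGW R=YBRR B=OOYB L=GWOO
After move 3 (R): R=RYRB U=WRBW F=RGGG D=YYYO B=BOWB
After move 4 (U'): U=RWWB F=GWGG R=RGRB B=RYWB L=BOOO
After move 5 (F'): F=WGGG U=RWRR R=YGYB D=OOYO L=BBOW
Query: F face = WGGG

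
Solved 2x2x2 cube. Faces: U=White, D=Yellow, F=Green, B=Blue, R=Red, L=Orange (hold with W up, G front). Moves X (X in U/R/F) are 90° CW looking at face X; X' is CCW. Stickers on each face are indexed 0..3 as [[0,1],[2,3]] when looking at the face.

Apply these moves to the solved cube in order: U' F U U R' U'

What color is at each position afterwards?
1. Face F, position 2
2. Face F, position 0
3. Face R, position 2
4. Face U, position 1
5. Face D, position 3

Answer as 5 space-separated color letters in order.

Answer: G W B G O

Derivation:
After move 1 (U'): U=WWWW F=OOGG R=GGRR B=RRBB L=BBOO
After move 2 (F): F=GOGO U=WWOB R=WGWR D=RGYY L=BYOY
After move 3 (U): U=OWBW F=WGGO R=RRWR B=BYBB L=GOOY
After move 4 (U): U=BOWW F=RRGO R=BYWR B=GOBB L=WGOY
After move 5 (R'): R=YRBW U=BBWG F=ROGW D=RRYO B=YOGB
After move 6 (U'): U=BGBW F=WGGW R=ROBW B=YRGB L=YOOY
Query 1: F[2] = G
Query 2: F[0] = W
Query 3: R[2] = B
Query 4: U[1] = G
Query 5: D[3] = O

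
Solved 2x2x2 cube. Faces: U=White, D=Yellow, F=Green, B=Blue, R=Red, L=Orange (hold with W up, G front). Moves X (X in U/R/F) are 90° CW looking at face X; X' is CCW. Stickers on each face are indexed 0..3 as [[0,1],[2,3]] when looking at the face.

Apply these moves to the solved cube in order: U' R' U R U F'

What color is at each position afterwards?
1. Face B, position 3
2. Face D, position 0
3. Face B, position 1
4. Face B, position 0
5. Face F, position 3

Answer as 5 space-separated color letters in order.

Answer: B O W O G

Derivation:
After move 1 (U'): U=WWWW F=OOGG R=GGRR B=RRBB L=BBOO
After move 2 (R'): R=GRGR U=WBWR F=OWGW D=YOYG B=YRYB
After move 3 (U): U=WWRB F=GRGW R=YRGR B=BBYB L=OWOO
After move 4 (R): R=GYRR U=WRRW F=GOGG D=YYYB B=BBWB
After move 5 (U): U=RWWR F=GYGG R=BBRR B=OWWB L=GOOO
After move 6 (F'): F=YGGG U=RWBR R=YBYR D=OOYB L=GROW
Query 1: B[3] = B
Query 2: D[0] = O
Query 3: B[1] = W
Query 4: B[0] = O
Query 5: F[3] = G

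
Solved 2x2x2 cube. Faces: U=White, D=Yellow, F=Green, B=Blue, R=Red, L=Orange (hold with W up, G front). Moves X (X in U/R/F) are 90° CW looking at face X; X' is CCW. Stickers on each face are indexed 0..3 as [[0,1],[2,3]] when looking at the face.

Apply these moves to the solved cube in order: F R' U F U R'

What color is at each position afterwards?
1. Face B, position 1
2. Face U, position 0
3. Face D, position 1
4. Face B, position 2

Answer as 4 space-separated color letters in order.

After move 1 (F): F=GGGG U=WWOO R=WRWR D=RRYY L=OYOY
After move 2 (R'): R=RRWW U=WBOB F=GWGO D=RGYG B=YBRB
After move 3 (U): U=OWBB F=RRGO R=YBWW B=OYRB L=GWOY
After move 4 (F): F=GROR U=OWYW R=BBBW D=WYYG L=GROG
After move 5 (U): U=YOWW F=BBOR R=OYBW B=GRRB L=GROG
After move 6 (R'): R=YWOB U=YRWG F=BOOW D=WBYR B=GRYB
Query 1: B[1] = R
Query 2: U[0] = Y
Query 3: D[1] = B
Query 4: B[2] = Y

Answer: R Y B Y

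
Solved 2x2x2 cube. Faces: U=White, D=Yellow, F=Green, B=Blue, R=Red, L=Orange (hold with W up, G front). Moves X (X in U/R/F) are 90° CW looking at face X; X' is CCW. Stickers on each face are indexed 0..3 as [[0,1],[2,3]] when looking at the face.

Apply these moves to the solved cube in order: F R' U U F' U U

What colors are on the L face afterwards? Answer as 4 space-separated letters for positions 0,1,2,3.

After move 1 (F): F=GGGG U=WWOO R=WRWR D=RRYY L=OYOY
After move 2 (R'): R=RRWW U=WBOB F=GWGO D=RGYG B=YBRB
After move 3 (U): U=OWBB F=RRGO R=YBWW B=OYRB L=GWOY
After move 4 (U): U=BOBW F=YBGO R=OYWW B=GWRB L=RROY
After move 5 (F'): F=BOYG U=BOOW R=GYRW D=RYYG L=RWOB
After move 6 (U): U=OBWO F=GYYG R=GWRW B=RWRB L=BOOB
After move 7 (U): U=WOOB F=GWYG R=RWRW B=BORB L=GYOB
Query: L face = GYOB

Answer: G Y O B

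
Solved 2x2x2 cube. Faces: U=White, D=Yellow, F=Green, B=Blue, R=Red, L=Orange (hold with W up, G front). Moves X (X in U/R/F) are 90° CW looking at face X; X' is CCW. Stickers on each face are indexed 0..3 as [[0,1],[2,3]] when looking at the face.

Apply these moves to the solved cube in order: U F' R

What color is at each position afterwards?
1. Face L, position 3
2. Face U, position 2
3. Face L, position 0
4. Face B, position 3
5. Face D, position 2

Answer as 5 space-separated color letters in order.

After move 1 (U): U=WWWW F=RRGG R=BBRR B=OOBB L=GGOO
After move 2 (F'): F=RGRG U=WWBR R=YBYR D=GOYY L=GWOW
After move 3 (R): R=YYRB U=WGBG F=RORY D=GBYO B=ROWB
Query 1: L[3] = W
Query 2: U[2] = B
Query 3: L[0] = G
Query 4: B[3] = B
Query 5: D[2] = Y

Answer: W B G B Y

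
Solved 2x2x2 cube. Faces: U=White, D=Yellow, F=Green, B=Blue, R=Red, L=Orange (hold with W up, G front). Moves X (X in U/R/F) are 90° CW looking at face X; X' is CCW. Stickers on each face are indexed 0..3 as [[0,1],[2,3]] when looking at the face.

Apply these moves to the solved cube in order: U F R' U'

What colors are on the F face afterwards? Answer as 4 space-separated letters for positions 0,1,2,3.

After move 1 (U): U=WWWW F=RRGG R=BBRR B=OOBB L=GGOO
After move 2 (F): F=GRGR U=WWOG R=WBWR D=RBYY L=GYOY
After move 3 (R'): R=BRWW U=WBOO F=GWGG D=RRYR B=YOBB
After move 4 (U'): U=BOWO F=GYGG R=GWWW B=BRBB L=YOOY
Query: F face = GYGG

Answer: G Y G G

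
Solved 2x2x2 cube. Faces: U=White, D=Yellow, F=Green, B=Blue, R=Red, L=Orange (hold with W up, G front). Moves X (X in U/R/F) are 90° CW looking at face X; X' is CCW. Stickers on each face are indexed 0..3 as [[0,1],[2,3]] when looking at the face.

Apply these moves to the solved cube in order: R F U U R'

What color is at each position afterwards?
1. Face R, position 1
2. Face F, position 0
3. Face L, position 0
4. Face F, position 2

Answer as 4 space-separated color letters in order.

After move 1 (R): R=RRRR U=WGWG F=GYGY D=YBYB B=WBWB
After move 2 (F): F=GGYY U=WGOO R=WRGR D=RRYB L=OYOB
After move 3 (U): U=OWOG F=WRYY R=WBGR B=OYWB L=GGOB
After move 4 (U): U=OOGW F=WBYY R=OYGR B=GGWB L=WROB
After move 5 (R'): R=YROG U=OWGG F=WOYW D=RBYY B=BGRB
Query 1: R[1] = R
Query 2: F[0] = W
Query 3: L[0] = W
Query 4: F[2] = Y

Answer: R W W Y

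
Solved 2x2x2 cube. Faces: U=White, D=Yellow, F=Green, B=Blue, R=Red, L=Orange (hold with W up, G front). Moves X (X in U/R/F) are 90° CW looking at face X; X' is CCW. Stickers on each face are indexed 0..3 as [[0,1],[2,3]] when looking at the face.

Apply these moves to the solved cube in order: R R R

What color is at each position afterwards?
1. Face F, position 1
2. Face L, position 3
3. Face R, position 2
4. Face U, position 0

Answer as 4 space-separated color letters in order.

Answer: W O R W

Derivation:
After move 1 (R): R=RRRR U=WGWG F=GYGY D=YBYB B=WBWB
After move 2 (R): R=RRRR U=WYWY F=GBGB D=YWYW B=GBGB
After move 3 (R): R=RRRR U=WBWB F=GWGW D=YGYG B=YBYB
Query 1: F[1] = W
Query 2: L[3] = O
Query 3: R[2] = R
Query 4: U[0] = W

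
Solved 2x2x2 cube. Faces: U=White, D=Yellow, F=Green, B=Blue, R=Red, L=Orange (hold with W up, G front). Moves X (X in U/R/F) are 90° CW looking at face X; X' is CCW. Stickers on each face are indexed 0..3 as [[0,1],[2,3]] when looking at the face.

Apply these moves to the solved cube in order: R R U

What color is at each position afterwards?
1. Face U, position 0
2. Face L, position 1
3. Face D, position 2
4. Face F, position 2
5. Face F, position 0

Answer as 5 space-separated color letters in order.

Answer: W B Y G R

Derivation:
After move 1 (R): R=RRRR U=WGWG F=GYGY D=YBYB B=WBWB
After move 2 (R): R=RRRR U=WYWY F=GBGB D=YWYW B=GBGB
After move 3 (U): U=WWYY F=RRGB R=GBRR B=OOGB L=GBOO
Query 1: U[0] = W
Query 2: L[1] = B
Query 3: D[2] = Y
Query 4: F[2] = G
Query 5: F[0] = R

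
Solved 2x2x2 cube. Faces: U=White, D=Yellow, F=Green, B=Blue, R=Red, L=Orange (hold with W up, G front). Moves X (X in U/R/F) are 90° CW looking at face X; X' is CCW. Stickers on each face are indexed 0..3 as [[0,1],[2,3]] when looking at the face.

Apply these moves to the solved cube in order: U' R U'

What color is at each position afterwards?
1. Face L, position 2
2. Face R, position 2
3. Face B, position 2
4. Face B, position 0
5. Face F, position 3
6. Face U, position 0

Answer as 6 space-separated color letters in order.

After move 1 (U'): U=WWWW F=OOGG R=GGRR B=RRBB L=BBOO
After move 2 (R): R=RGRG U=WOWG F=OYGY D=YBYR B=WRWB
After move 3 (U'): U=OGWW F=BBGY R=OYRG B=RGWB L=WROO
Query 1: L[2] = O
Query 2: R[2] = R
Query 3: B[2] = W
Query 4: B[0] = R
Query 5: F[3] = Y
Query 6: U[0] = O

Answer: O R W R Y O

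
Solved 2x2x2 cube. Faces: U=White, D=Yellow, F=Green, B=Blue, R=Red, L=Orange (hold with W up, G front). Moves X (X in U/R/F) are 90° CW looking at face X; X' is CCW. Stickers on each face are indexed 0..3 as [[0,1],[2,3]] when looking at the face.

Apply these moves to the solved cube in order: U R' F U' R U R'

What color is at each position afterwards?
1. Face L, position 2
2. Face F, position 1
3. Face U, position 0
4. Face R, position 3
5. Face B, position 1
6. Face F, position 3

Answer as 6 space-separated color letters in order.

Answer: O B W R O Y

Derivation:
After move 1 (U): U=WWWW F=RRGG R=BBRR B=OOBB L=GGOO
After move 2 (R'): R=BRBR U=WBWO F=RWGW D=YRYG B=YOYB
After move 3 (F): F=GRWW U=WBOG R=WROR D=BBYG L=GYOR
After move 4 (U'): U=BGWO F=GYWW R=GROR B=WRYB L=YOOR
After move 5 (R): R=OGRR U=BYWW F=GBWG D=BYYW B=ORGB
After move 6 (U): U=WBWY F=OGWG R=ORRR B=YOGB L=GBOR
After move 7 (R'): R=RROR U=WGWY F=OBWY D=BGYG B=WOYB
Query 1: L[2] = O
Query 2: F[1] = B
Query 3: U[0] = W
Query 4: R[3] = R
Query 5: B[1] = O
Query 6: F[3] = Y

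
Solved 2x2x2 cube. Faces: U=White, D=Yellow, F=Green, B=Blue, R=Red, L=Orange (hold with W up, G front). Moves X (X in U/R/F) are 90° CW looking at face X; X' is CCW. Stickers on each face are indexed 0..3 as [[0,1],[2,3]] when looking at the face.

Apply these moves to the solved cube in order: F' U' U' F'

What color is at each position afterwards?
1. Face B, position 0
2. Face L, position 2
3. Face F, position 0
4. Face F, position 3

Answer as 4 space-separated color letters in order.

Answer: G O B G

Derivation:
After move 1 (F'): F=GGGG U=WWRR R=YRYR D=OOYY L=OWOW
After move 2 (U'): U=WRWR F=OWGG R=GGYR B=YRBB L=BBOW
After move 3 (U'): U=RRWW F=BBGG R=OWYR B=GGBB L=YROW
After move 4 (F'): F=BGBG U=RROY R=OWOR D=RWYY L=YWOW
Query 1: B[0] = G
Query 2: L[2] = O
Query 3: F[0] = B
Query 4: F[3] = G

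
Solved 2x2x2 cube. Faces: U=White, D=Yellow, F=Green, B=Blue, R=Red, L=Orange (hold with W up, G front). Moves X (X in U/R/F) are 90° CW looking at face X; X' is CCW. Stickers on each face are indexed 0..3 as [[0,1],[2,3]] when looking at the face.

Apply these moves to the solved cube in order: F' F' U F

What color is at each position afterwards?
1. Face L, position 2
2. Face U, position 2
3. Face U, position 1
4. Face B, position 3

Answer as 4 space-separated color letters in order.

After move 1 (F'): F=GGGG U=WWRR R=YRYR D=OOYY L=OWOW
After move 2 (F'): F=GGGG U=WWYY R=OROR D=WWYY L=OROR
After move 3 (U): U=YWYW F=ORGG R=BBOR B=ORBB L=GGOR
After move 4 (F): F=GOGR U=YWRG R=YBWR D=OBYY L=GWOW
Query 1: L[2] = O
Query 2: U[2] = R
Query 3: U[1] = W
Query 4: B[3] = B

Answer: O R W B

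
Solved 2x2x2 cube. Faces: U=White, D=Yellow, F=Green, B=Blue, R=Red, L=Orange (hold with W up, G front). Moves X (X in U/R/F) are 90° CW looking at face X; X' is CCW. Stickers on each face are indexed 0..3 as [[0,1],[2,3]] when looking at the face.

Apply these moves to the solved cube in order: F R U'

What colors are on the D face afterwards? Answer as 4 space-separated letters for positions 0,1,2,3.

Answer: R B Y B

Derivation:
After move 1 (F): F=GGGG U=WWOO R=WRWR D=RRYY L=OYOY
After move 2 (R): R=WWRR U=WGOG F=GRGY D=RBYB B=OBWB
After move 3 (U'): U=GGWO F=OYGY R=GRRR B=WWWB L=OBOY
Query: D face = RBYB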